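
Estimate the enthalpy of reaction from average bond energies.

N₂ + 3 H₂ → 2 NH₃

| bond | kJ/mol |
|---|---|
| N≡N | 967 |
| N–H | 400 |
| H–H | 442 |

ΔH ≈ −107 kJ

Bonds broken (reactants):
  H–H: 3 × 442 = 1326
  N≡N: 1 × 967 = 967
  Σ(broken) = 2293 kJ
Bonds formed (products):
  N–H: 6 × 400 = 2400
  Σ(formed) = 2400 kJ
ΔH = Σ(broken) − Σ(formed) = 2293 − 2400 = −107 kJ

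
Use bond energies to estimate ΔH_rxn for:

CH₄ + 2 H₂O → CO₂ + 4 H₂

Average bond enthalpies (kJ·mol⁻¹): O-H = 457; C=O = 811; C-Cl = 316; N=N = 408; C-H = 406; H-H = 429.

Bonds broken (reactants):
  C-H: 4 × 406 = 1624
  O-H: 4 × 457 = 1828
  Σ(broken) = 3452 kJ
Bonds formed (products):
  C=O: 2 × 811 = 1622
  H-H: 4 × 429 = 1716
  Σ(formed) = 3338 kJ
ΔH = Σ(broken) − Σ(formed) = 3452 − 3338 = +114 kJ

ΔH ≈ +114 kJ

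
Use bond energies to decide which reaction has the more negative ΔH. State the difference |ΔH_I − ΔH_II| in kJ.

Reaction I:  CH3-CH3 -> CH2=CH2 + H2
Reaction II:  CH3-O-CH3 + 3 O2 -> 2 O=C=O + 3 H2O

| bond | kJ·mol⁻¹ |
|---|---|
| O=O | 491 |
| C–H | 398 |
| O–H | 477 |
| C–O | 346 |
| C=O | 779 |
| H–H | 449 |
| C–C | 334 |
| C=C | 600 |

Reaction I:
  Bonds broken (reactants):
    C–C: 1 × 334 = 334
    C–H: 6 × 398 = 2388
    Σ(broken) = 2722 kJ
  Bonds formed (products):
    C–H: 4 × 398 = 1592
    C=C: 1 × 600 = 600
    H–H: 1 × 449 = 449
    Σ(formed) = 2641 kJ
  ΔH_I = 2722 − 2641 = +81 kJ
Reaction II:
  Bonds broken (reactants):
    C–H: 6 × 398 = 2388
    C–O: 2 × 346 = 692
    O=O: 3 × 491 = 1473
    Σ(broken) = 4553 kJ
  Bonds formed (products):
    C=O: 4 × 779 = 3116
    O–H: 6 × 477 = 2862
    Σ(formed) = 5978 kJ
  ΔH_II = 4553 − 5978 = −1425 kJ
ΔH_I − ΔH_II = +1506 kJ, so reaction II has the more negative ΔH; |ΔH_I − ΔH_II| = 1506 kJ.

Reaction II, by 1506 kJ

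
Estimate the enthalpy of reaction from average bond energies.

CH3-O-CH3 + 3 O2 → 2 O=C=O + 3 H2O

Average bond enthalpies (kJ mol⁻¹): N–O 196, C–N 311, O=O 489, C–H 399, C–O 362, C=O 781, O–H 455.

Bonds broken (reactants):
  C–H: 6 × 399 = 2394
  C–O: 2 × 362 = 724
  O=O: 3 × 489 = 1467
  Σ(broken) = 4585 kJ
Bonds formed (products):
  C=O: 4 × 781 = 3124
  O–H: 6 × 455 = 2730
  Σ(formed) = 5854 kJ
ΔH = Σ(broken) − Σ(formed) = 4585 − 5854 = −1269 kJ

ΔH ≈ −1269 kJ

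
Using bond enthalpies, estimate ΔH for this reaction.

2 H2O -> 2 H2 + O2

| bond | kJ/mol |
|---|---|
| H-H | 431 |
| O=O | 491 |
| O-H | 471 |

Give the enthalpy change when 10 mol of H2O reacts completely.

ΔH = +2655 kJ

Bonds broken (reactants):
  O-H: 4 × 471 = 1884
  Σ(broken) = 1884 kJ
Bonds formed (products):
  H-H: 2 × 431 = 862
  O=O: 1 × 491 = 491
  Σ(formed) = 1353 kJ
ΔH = Σ(broken) − Σ(formed) = 1884 − 1353 = +531 kJ
For 5× the reaction as written: 5 × (+531) = +2655 kJ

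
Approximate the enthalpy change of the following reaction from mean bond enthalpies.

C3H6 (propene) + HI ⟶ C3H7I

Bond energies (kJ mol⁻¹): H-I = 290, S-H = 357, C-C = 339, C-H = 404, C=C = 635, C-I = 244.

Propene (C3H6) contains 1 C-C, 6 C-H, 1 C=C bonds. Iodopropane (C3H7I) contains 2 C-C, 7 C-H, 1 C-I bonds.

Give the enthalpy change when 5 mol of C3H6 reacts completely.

ΔH = −310 kJ

Bonds broken (reactants):
  C-C: 1 × 339 = 339
  C-H: 6 × 404 = 2424
  C=C: 1 × 635 = 635
  H-I: 1 × 290 = 290
  Σ(broken) = 3688 kJ
Bonds formed (products):
  C-C: 2 × 339 = 678
  C-H: 7 × 404 = 2828
  C-I: 1 × 244 = 244
  Σ(formed) = 3750 kJ
ΔH = Σ(broken) − Σ(formed) = 3688 − 3750 = −62 kJ
For 5× the reaction as written: 5 × (−62) = −310 kJ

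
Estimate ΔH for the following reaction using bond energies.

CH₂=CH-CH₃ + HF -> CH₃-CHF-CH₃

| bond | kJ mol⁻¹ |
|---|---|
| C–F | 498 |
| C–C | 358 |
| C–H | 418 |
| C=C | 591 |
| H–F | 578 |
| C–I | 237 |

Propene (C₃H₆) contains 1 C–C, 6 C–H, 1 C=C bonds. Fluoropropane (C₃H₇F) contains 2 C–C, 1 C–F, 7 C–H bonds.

ΔH ≈ −105 kJ

Bonds broken (reactants):
  C–C: 1 × 358 = 358
  C–H: 6 × 418 = 2508
  C=C: 1 × 591 = 591
  H–F: 1 × 578 = 578
  Σ(broken) = 4035 kJ
Bonds formed (products):
  C–C: 2 × 358 = 716
  C–F: 1 × 498 = 498
  C–H: 7 × 418 = 2926
  Σ(formed) = 4140 kJ
ΔH = Σ(broken) − Σ(formed) = 4035 − 4140 = −105 kJ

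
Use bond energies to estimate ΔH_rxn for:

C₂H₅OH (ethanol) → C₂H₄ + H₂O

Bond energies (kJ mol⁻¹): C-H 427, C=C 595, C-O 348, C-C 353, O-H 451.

Bonds broken (reactants):
  C-C: 1 × 353 = 353
  C-H: 5 × 427 = 2135
  C-O: 1 × 348 = 348
  O-H: 1 × 451 = 451
  Σ(broken) = 3287 kJ
Bonds formed (products):
  C-H: 4 × 427 = 1708
  C=C: 1 × 595 = 595
  O-H: 2 × 451 = 902
  Σ(formed) = 3205 kJ
ΔH = Σ(broken) − Σ(formed) = 3287 − 3205 = +82 kJ

ΔH ≈ +82 kJ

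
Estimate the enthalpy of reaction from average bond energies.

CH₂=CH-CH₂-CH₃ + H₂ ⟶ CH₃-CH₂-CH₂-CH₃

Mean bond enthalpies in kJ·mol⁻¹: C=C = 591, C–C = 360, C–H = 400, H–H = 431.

ΔH ≈ −138 kJ

Bonds broken (reactants):
  C–C: 2 × 360 = 720
  C–H: 8 × 400 = 3200
  C=C: 1 × 591 = 591
  H–H: 1 × 431 = 431
  Σ(broken) = 4942 kJ
Bonds formed (products):
  C–C: 3 × 360 = 1080
  C–H: 10 × 400 = 4000
  Σ(formed) = 5080 kJ
ΔH = Σ(broken) − Σ(formed) = 4942 − 5080 = −138 kJ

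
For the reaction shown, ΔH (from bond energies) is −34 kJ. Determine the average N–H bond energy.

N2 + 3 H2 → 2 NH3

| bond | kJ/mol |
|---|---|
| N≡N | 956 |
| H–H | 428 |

D(N–H) ≈ 379 kJ/mol

Let D be the N–H bond energy.
Σ(broken) = 3×428 + 1×956 = 2240
Σ(formed) = 6×D = 6D
ΔH = Σ(broken) − Σ(formed) = (2240) − (6D) = +2240 − 6D
Setting this equal to −34 kJ gives 6D = 2274, so D = 379 kJ/mol.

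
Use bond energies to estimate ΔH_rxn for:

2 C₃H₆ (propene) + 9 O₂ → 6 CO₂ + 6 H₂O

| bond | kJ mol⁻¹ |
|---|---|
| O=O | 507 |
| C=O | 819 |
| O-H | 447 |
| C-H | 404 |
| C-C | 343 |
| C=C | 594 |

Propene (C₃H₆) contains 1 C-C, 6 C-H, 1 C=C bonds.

ΔH ≈ −3907 kJ

Bonds broken (reactants):
  C-C: 2 × 343 = 686
  C-H: 12 × 404 = 4848
  C=C: 2 × 594 = 1188
  O=O: 9 × 507 = 4563
  Σ(broken) = 11285 kJ
Bonds formed (products):
  C=O: 12 × 819 = 9828
  O-H: 12 × 447 = 5364
  Σ(formed) = 15192 kJ
ΔH = Σ(broken) − Σ(formed) = 11285 − 15192 = −3907 kJ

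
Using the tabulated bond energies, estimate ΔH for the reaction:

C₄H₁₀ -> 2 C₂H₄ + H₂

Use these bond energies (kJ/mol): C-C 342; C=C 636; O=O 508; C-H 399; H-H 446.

ΔH ≈ +106 kJ

Bonds broken (reactants):
  C-C: 3 × 342 = 1026
  C-H: 10 × 399 = 3990
  Σ(broken) = 5016 kJ
Bonds formed (products):
  C-H: 8 × 399 = 3192
  C=C: 2 × 636 = 1272
  H-H: 1 × 446 = 446
  Σ(formed) = 4910 kJ
ΔH = Σ(broken) − Σ(formed) = 5016 − 4910 = +106 kJ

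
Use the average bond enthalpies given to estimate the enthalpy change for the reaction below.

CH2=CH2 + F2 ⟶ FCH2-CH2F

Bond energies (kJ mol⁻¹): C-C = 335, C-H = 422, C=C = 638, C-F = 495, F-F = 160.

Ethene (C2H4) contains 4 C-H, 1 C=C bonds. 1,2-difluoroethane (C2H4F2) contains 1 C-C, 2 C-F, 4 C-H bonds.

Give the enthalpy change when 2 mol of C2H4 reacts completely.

ΔH = −1054 kJ

Bonds broken (reactants):
  C-H: 4 × 422 = 1688
  C=C: 1 × 638 = 638
  F-F: 1 × 160 = 160
  Σ(broken) = 2486 kJ
Bonds formed (products):
  C-C: 1 × 335 = 335
  C-F: 2 × 495 = 990
  C-H: 4 × 422 = 1688
  Σ(formed) = 3013 kJ
ΔH = Σ(broken) − Σ(formed) = 2486 − 3013 = −527 kJ
For 2× the reaction as written: 2 × (−527) = −1054 kJ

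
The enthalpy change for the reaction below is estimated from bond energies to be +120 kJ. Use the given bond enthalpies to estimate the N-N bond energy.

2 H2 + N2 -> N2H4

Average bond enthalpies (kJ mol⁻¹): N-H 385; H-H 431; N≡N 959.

Let D be the N-N bond energy.
Σ(broken) = 2×431 + 1×959 = 1821
Σ(formed) = 4×385 + 1×D = 1540 + D
ΔH = Σ(broken) − Σ(formed) = (1821) − (1540 + D) = +281 − D
Setting this equal to +120 kJ gives D = 161 kJ/mol.

D(N-N) ≈ 161 kJ/mol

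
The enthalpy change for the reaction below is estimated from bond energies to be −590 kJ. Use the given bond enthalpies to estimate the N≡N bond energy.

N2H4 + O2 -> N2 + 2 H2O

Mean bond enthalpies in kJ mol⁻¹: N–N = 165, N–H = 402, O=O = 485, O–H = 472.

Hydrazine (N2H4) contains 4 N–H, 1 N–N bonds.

Let D be the N≡N bond energy.
Σ(broken) = 4×402 + 1×165 + 1×485 = 2258
Σ(formed) = 1×D + 4×472 = 1888 + D
ΔH = Σ(broken) − Σ(formed) = (2258) − (1888 + D) = +370 − D
Setting this equal to −590 kJ gives D = 960 kJ/mol.

D(N≡N) ≈ 960 kJ/mol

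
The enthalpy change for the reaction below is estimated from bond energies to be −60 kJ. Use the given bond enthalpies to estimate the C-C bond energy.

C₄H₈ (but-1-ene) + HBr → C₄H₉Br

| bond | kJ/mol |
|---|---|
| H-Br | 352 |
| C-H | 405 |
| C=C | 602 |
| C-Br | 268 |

D(C-C) ≈ 341 kJ/mol

Let D be the C-C bond energy.
Σ(broken) = 2×D + 8×405 + 1×602 + 1×352 = 4194 + 2D
Σ(formed) = 1×268 + 3×D + 9×405 = 3913 + 3D
ΔH = Σ(broken) − Σ(formed) = (4194 + 2D) − (3913 + 3D) = +281 − D
Setting this equal to −60 kJ gives D = 341 kJ/mol.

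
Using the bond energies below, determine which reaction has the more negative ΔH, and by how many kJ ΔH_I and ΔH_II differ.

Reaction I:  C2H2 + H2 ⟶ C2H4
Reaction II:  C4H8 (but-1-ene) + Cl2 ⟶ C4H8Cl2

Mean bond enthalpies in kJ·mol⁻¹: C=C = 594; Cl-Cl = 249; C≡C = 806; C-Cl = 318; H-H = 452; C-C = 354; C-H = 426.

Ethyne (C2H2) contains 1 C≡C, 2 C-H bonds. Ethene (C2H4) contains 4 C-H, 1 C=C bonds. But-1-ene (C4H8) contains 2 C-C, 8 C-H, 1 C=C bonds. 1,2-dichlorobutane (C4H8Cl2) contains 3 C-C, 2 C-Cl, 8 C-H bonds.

Reaction I:
  Bonds broken (reactants):
    C≡C: 1 × 806 = 806
    C-H: 2 × 426 = 852
    H-H: 1 × 452 = 452
    Σ(broken) = 2110 kJ
  Bonds formed (products):
    C-H: 4 × 426 = 1704
    C=C: 1 × 594 = 594
    Σ(formed) = 2298 kJ
  ΔH_I = 2110 − 2298 = −188 kJ
Reaction II:
  Bonds broken (reactants):
    C-C: 2 × 354 = 708
    C-H: 8 × 426 = 3408
    C=C: 1 × 594 = 594
    Cl-Cl: 1 × 249 = 249
    Σ(broken) = 4959 kJ
  Bonds formed (products):
    C-C: 3 × 354 = 1062
    C-Cl: 2 × 318 = 636
    C-H: 8 × 426 = 3408
    Σ(formed) = 5106 kJ
  ΔH_II = 4959 − 5106 = −147 kJ
ΔH_I − ΔH_II = −41 kJ, so reaction I has the more negative ΔH; |ΔH_I − ΔH_II| = 41 kJ.

Reaction I, by 41 kJ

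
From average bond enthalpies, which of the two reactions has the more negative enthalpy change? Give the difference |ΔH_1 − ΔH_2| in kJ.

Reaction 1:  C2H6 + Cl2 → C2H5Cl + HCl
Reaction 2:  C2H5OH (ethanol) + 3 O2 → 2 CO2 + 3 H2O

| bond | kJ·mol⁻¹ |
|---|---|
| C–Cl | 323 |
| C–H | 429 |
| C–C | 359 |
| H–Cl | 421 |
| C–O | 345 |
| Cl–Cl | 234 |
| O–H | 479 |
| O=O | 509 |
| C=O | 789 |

Reaction 1:
  Bonds broken (reactants):
    C–C: 1 × 359 = 359
    C–H: 6 × 429 = 2574
    Cl–Cl: 1 × 234 = 234
    Σ(broken) = 3167 kJ
  Bonds formed (products):
    C–C: 1 × 359 = 359
    C–Cl: 1 × 323 = 323
    C–H: 5 × 429 = 2145
    H–Cl: 1 × 421 = 421
    Σ(formed) = 3248 kJ
  ΔH_1 = 3167 − 3248 = −81 kJ
Reaction 2:
  Bonds broken (reactants):
    C–C: 1 × 359 = 359
    C–H: 5 × 429 = 2145
    C–O: 1 × 345 = 345
    O–H: 1 × 479 = 479
    O=O: 3 × 509 = 1527
    Σ(broken) = 4855 kJ
  Bonds formed (products):
    C=O: 4 × 789 = 3156
    O–H: 6 × 479 = 2874
    Σ(formed) = 6030 kJ
  ΔH_2 = 4855 − 6030 = −1175 kJ
ΔH_1 − ΔH_2 = +1094 kJ, so reaction 2 has the more negative ΔH; |ΔH_1 − ΔH_2| = 1094 kJ.

Reaction 2, by 1094 kJ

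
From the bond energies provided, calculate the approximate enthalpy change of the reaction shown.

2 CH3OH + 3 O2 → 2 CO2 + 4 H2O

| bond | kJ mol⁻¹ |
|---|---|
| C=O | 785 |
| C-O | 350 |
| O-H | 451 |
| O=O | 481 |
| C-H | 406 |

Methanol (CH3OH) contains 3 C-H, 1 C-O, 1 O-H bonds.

ΔH ≈ −1267 kJ

Bonds broken (reactants):
  C-H: 6 × 406 = 2436
  C-O: 2 × 350 = 700
  O-H: 2 × 451 = 902
  O=O: 3 × 481 = 1443
  Σ(broken) = 5481 kJ
Bonds formed (products):
  C=O: 4 × 785 = 3140
  O-H: 8 × 451 = 3608
  Σ(formed) = 6748 kJ
ΔH = Σ(broken) − Σ(formed) = 5481 − 6748 = −1267 kJ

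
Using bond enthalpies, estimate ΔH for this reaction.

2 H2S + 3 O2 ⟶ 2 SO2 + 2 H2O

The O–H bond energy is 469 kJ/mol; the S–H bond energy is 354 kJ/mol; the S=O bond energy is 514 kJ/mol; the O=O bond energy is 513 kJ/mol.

ΔH ≈ −977 kJ

Bonds broken (reactants):
  O=O: 3 × 513 = 1539
  S–H: 4 × 354 = 1416
  Σ(broken) = 2955 kJ
Bonds formed (products):
  O–H: 4 × 469 = 1876
  S=O: 4 × 514 = 2056
  Σ(formed) = 3932 kJ
ΔH = Σ(broken) − Σ(formed) = 2955 − 3932 = −977 kJ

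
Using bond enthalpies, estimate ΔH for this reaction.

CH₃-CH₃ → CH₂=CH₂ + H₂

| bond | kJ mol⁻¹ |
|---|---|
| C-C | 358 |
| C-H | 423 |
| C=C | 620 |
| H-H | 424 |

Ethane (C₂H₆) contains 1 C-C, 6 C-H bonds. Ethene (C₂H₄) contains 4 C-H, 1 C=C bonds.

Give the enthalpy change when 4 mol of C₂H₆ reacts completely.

Bonds broken (reactants):
  C-C: 1 × 358 = 358
  C-H: 6 × 423 = 2538
  Σ(broken) = 2896 kJ
Bonds formed (products):
  C-H: 4 × 423 = 1692
  C=C: 1 × 620 = 620
  H-H: 1 × 424 = 424
  Σ(formed) = 2736 kJ
ΔH = Σ(broken) − Σ(formed) = 2896 − 2736 = +160 kJ
For 4× the reaction as written: 4 × (+160) = +640 kJ

ΔH = +640 kJ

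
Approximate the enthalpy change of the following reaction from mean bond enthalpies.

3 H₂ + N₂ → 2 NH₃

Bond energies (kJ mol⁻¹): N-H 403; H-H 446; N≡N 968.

Bonds broken (reactants):
  H-H: 3 × 446 = 1338
  N≡N: 1 × 968 = 968
  Σ(broken) = 2306 kJ
Bonds formed (products):
  N-H: 6 × 403 = 2418
  Σ(formed) = 2418 kJ
ΔH = Σ(broken) − Σ(formed) = 2306 − 2418 = −112 kJ

ΔH ≈ −112 kJ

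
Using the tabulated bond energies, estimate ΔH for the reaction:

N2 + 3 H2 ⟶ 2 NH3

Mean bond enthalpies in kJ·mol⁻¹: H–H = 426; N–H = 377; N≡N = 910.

ΔH ≈ −74 kJ

Bonds broken (reactants):
  H–H: 3 × 426 = 1278
  N≡N: 1 × 910 = 910
  Σ(broken) = 2188 kJ
Bonds formed (products):
  N–H: 6 × 377 = 2262
  Σ(formed) = 2262 kJ
ΔH = Σ(broken) − Σ(formed) = 2188 − 2262 = −74 kJ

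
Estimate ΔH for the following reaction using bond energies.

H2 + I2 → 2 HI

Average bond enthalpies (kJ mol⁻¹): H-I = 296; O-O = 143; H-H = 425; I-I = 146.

ΔH ≈ −21 kJ

Bonds broken (reactants):
  H-H: 1 × 425 = 425
  I-I: 1 × 146 = 146
  Σ(broken) = 571 kJ
Bonds formed (products):
  H-I: 2 × 296 = 592
  Σ(formed) = 592 kJ
ΔH = Σ(broken) − Σ(formed) = 571 − 592 = −21 kJ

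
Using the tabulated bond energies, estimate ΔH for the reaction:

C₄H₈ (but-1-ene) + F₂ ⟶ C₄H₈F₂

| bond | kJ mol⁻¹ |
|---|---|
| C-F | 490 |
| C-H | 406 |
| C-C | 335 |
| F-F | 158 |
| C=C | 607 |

Bonds broken (reactants):
  C-C: 2 × 335 = 670
  C-H: 8 × 406 = 3248
  C=C: 1 × 607 = 607
  F-F: 1 × 158 = 158
  Σ(broken) = 4683 kJ
Bonds formed (products):
  C-C: 3 × 335 = 1005
  C-F: 2 × 490 = 980
  C-H: 8 × 406 = 3248
  Σ(formed) = 5233 kJ
ΔH = Σ(broken) − Σ(formed) = 4683 − 5233 = −550 kJ

ΔH ≈ −550 kJ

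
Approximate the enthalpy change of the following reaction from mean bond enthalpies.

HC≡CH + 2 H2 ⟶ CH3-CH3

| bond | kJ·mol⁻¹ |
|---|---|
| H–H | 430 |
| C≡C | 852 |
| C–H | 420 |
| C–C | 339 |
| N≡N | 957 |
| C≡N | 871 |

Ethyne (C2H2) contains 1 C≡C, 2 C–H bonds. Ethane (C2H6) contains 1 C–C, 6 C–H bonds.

Bonds broken (reactants):
  C≡C: 1 × 852 = 852
  C–H: 2 × 420 = 840
  H–H: 2 × 430 = 860
  Σ(broken) = 2552 kJ
Bonds formed (products):
  C–C: 1 × 339 = 339
  C–H: 6 × 420 = 2520
  Σ(formed) = 2859 kJ
ΔH = Σ(broken) − Σ(formed) = 2552 − 2859 = −307 kJ

ΔH ≈ −307 kJ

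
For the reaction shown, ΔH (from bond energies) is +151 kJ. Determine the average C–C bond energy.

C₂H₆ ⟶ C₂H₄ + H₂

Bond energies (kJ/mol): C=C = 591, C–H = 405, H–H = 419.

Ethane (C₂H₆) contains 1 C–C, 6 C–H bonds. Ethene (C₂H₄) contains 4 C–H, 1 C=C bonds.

Let D be the C–C bond energy.
Σ(broken) = 1×D + 6×405 = 2430 + D
Σ(formed) = 4×405 + 1×591 + 1×419 = 2630
ΔH = Σ(broken) − Σ(formed) = (2430 + D) − (2630) = −200 + D
Setting this equal to +151 kJ gives D = 351 kJ/mol.

D(C–C) ≈ 351 kJ/mol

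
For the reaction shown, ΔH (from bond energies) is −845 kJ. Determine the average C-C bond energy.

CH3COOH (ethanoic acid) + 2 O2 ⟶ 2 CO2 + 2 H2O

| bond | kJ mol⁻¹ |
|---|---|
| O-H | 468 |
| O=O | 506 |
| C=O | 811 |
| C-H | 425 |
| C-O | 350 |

D(C-C) ≈ 355 kJ/mol

Let D be the C-C bond energy.
Σ(broken) = 1×D + 3×425 + 1×350 + 1×811 + 1×468 + 2×506 = 3916 + D
Σ(formed) = 4×811 + 4×468 = 5116
ΔH = Σ(broken) − Σ(formed) = (3916 + D) − (5116) = −1200 + D
Setting this equal to −845 kJ gives D = 355 kJ/mol.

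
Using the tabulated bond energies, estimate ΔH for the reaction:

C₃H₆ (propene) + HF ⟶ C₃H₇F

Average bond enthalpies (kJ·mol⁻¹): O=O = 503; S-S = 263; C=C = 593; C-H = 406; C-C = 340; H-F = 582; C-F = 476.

Bonds broken (reactants):
  C-C: 1 × 340 = 340
  C-H: 6 × 406 = 2436
  C=C: 1 × 593 = 593
  H-F: 1 × 582 = 582
  Σ(broken) = 3951 kJ
Bonds formed (products):
  C-C: 2 × 340 = 680
  C-F: 1 × 476 = 476
  C-H: 7 × 406 = 2842
  Σ(formed) = 3998 kJ
ΔH = Σ(broken) − Σ(formed) = 3951 − 3998 = −47 kJ

ΔH ≈ −47 kJ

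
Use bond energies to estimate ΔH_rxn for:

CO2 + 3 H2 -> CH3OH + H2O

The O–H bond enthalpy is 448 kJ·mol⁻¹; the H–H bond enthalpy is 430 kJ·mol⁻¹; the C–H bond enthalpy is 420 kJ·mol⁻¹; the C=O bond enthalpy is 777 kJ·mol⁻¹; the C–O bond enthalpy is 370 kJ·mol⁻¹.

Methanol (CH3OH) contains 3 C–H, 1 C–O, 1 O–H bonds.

Bonds broken (reactants):
  C=O: 2 × 777 = 1554
  H–H: 3 × 430 = 1290
  Σ(broken) = 2844 kJ
Bonds formed (products):
  C–H: 3 × 420 = 1260
  C–O: 1 × 370 = 370
  O–H: 3 × 448 = 1344
  Σ(formed) = 2974 kJ
ΔH = Σ(broken) − Σ(formed) = 2844 − 2974 = −130 kJ

ΔH ≈ −130 kJ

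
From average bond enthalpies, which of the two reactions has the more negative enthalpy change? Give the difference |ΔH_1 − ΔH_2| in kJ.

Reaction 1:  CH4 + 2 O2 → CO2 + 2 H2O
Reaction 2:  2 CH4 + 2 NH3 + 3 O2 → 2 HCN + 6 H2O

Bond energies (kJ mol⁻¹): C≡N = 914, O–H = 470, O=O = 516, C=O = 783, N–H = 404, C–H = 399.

Reaction 1:
  Bonds broken (reactants):
    C–H: 4 × 399 = 1596
    O=O: 2 × 516 = 1032
    Σ(broken) = 2628 kJ
  Bonds formed (products):
    C=O: 2 × 783 = 1566
    O–H: 4 × 470 = 1880
    Σ(formed) = 3446 kJ
  ΔH_1 = 2628 − 3446 = −818 kJ
Reaction 2:
  Bonds broken (reactants):
    C–H: 8 × 399 = 3192
    N–H: 6 × 404 = 2424
    O=O: 3 × 516 = 1548
    Σ(broken) = 7164 kJ
  Bonds formed (products):
    C≡N: 2 × 914 = 1828
    C–H: 2 × 399 = 798
    O–H: 12 × 470 = 5640
    Σ(formed) = 8266 kJ
  ΔH_2 = 7164 − 8266 = −1102 kJ
ΔH_1 − ΔH_2 = +284 kJ, so reaction 2 has the more negative ΔH; |ΔH_1 − ΔH_2| = 284 kJ.

Reaction 2, by 284 kJ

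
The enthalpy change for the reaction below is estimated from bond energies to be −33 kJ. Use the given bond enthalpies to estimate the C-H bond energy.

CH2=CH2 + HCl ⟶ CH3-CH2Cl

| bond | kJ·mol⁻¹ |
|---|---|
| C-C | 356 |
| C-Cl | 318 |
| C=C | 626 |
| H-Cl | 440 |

D(C-H) ≈ 425 kJ/mol

Let D be the C-H bond energy.
Σ(broken) = 4×D + 1×626 + 1×440 = 1066 + 4D
Σ(formed) = 1×356 + 1×318 + 5×D = 674 + 5D
ΔH = Σ(broken) − Σ(formed) = (1066 + 4D) − (674 + 5D) = +392 − D
Setting this equal to −33 kJ gives D = 425 kJ/mol.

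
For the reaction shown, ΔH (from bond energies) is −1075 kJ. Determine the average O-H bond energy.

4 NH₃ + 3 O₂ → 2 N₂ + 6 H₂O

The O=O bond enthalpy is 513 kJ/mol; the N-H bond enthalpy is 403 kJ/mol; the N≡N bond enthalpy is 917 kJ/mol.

D(O-H) ≈ 468 kJ/mol

Let D be the O-H bond energy.
Σ(broken) = 12×403 + 3×513 = 6375
Σ(formed) = 2×917 + 12×D = 1834 + 12D
ΔH = Σ(broken) − Σ(formed) = (6375) − (1834 + 12D) = +4541 − 12D
Setting this equal to −1075 kJ gives 12D = 5616, so D = 468 kJ/mol.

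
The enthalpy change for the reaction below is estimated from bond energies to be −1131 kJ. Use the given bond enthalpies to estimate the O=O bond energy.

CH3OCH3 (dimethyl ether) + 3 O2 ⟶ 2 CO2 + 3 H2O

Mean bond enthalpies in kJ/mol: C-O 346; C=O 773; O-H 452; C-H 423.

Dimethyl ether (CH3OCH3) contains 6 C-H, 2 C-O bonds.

D(O=O) ≈ 481 kJ/mol

Let D be the O=O bond energy.
Σ(broken) = 6×423 + 2×346 + 3×D = 3230 + 3D
Σ(formed) = 4×773 + 6×452 = 5804
ΔH = Σ(broken) − Σ(formed) = (3230 + 3D) − (5804) = −2574 + 3D
Setting this equal to −1131 kJ gives 3D = 1443, so D = 481 kJ/mol.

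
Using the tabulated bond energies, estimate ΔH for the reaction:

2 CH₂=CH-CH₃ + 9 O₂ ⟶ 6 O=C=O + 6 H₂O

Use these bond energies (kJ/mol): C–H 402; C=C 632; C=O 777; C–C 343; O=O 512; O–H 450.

ΔH ≈ −3342 kJ

Bonds broken (reactants):
  C–C: 2 × 343 = 686
  C–H: 12 × 402 = 4824
  C=C: 2 × 632 = 1264
  O=O: 9 × 512 = 4608
  Σ(broken) = 11382 kJ
Bonds formed (products):
  C=O: 12 × 777 = 9324
  O–H: 12 × 450 = 5400
  Σ(formed) = 14724 kJ
ΔH = Σ(broken) − Σ(formed) = 11382 − 14724 = −3342 kJ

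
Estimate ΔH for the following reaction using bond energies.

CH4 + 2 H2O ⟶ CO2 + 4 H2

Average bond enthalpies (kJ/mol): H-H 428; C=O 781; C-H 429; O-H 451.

Bonds broken (reactants):
  C-H: 4 × 429 = 1716
  O-H: 4 × 451 = 1804
  Σ(broken) = 3520 kJ
Bonds formed (products):
  C=O: 2 × 781 = 1562
  H-H: 4 × 428 = 1712
  Σ(formed) = 3274 kJ
ΔH = Σ(broken) − Σ(formed) = 3520 − 3274 = +246 kJ

ΔH ≈ +246 kJ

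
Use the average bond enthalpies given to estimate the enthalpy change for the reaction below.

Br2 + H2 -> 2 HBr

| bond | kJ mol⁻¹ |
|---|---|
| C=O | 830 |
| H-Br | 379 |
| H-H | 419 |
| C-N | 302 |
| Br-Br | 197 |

ΔH ≈ −142 kJ

Bonds broken (reactants):
  Br-Br: 1 × 197 = 197
  H-H: 1 × 419 = 419
  Σ(broken) = 616 kJ
Bonds formed (products):
  H-Br: 2 × 379 = 758
  Σ(formed) = 758 kJ
ΔH = Σ(broken) − Σ(formed) = 616 − 758 = −142 kJ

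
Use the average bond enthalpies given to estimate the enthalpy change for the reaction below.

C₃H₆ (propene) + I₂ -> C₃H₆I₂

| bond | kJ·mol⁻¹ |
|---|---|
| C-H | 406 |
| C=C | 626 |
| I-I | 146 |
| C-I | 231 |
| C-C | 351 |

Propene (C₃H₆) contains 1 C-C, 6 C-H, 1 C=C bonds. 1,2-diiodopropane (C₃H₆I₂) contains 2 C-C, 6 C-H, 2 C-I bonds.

Bonds broken (reactants):
  C-C: 1 × 351 = 351
  C-H: 6 × 406 = 2436
  C=C: 1 × 626 = 626
  I-I: 1 × 146 = 146
  Σ(broken) = 3559 kJ
Bonds formed (products):
  C-C: 2 × 351 = 702
  C-H: 6 × 406 = 2436
  C-I: 2 × 231 = 462
  Σ(formed) = 3600 kJ
ΔH = Σ(broken) − Σ(formed) = 3559 − 3600 = −41 kJ

ΔH ≈ −41 kJ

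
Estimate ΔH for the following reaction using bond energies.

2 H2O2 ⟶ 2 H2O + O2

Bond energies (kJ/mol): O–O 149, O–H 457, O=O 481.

ΔH ≈ −183 kJ

Bonds broken (reactants):
  O–H: 4 × 457 = 1828
  O–O: 2 × 149 = 298
  Σ(broken) = 2126 kJ
Bonds formed (products):
  O–H: 4 × 457 = 1828
  O=O: 1 × 481 = 481
  Σ(formed) = 2309 kJ
ΔH = Σ(broken) − Σ(formed) = 2126 − 2309 = −183 kJ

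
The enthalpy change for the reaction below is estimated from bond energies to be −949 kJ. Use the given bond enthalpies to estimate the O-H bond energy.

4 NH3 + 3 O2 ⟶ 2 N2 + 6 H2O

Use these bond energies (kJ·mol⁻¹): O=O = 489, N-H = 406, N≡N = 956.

D(O-H) ≈ 448 kJ/mol

Let D be the O-H bond energy.
Σ(broken) = 12×406 + 3×489 = 6339
Σ(formed) = 2×956 + 12×D = 1912 + 12D
ΔH = Σ(broken) − Σ(formed) = (6339) − (1912 + 12D) = +4427 − 12D
Setting this equal to −949 kJ gives 12D = 5376, so D = 448 kJ/mol.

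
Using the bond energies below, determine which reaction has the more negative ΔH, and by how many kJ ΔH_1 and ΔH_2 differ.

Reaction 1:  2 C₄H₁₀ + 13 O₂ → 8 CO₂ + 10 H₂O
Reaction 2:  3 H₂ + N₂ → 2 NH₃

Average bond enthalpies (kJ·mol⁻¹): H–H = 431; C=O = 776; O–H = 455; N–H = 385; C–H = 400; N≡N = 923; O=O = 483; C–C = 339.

Reaction 1, by 5109 kJ

Reaction 1:
  Bonds broken (reactants):
    C–C: 6 × 339 = 2034
    C–H: 20 × 400 = 8000
    O=O: 13 × 483 = 6279
    Σ(broken) = 16313 kJ
  Bonds formed (products):
    C=O: 16 × 776 = 12416
    O–H: 20 × 455 = 9100
    Σ(formed) = 21516 kJ
  ΔH_1 = 16313 − 21516 = −5203 kJ
Reaction 2:
  Bonds broken (reactants):
    H–H: 3 × 431 = 1293
    N≡N: 1 × 923 = 923
    Σ(broken) = 2216 kJ
  Bonds formed (products):
    N–H: 6 × 385 = 2310
    Σ(formed) = 2310 kJ
  ΔH_2 = 2216 − 2310 = −94 kJ
ΔH_1 − ΔH_2 = −5109 kJ, so reaction 1 has the more negative ΔH; |ΔH_1 − ΔH_2| = 5109 kJ.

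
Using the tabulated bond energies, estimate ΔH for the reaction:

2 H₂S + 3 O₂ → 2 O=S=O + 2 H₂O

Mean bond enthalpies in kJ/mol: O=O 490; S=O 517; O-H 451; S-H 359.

ΔH ≈ −966 kJ

Bonds broken (reactants):
  O=O: 3 × 490 = 1470
  S-H: 4 × 359 = 1436
  Σ(broken) = 2906 kJ
Bonds formed (products):
  O-H: 4 × 451 = 1804
  S=O: 4 × 517 = 2068
  Σ(formed) = 3872 kJ
ΔH = Σ(broken) − Σ(formed) = 2906 − 3872 = −966 kJ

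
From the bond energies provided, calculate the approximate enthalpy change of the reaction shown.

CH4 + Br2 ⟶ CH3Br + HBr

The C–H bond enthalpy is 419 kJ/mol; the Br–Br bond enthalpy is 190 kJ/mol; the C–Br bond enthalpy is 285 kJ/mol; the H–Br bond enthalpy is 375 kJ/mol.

ΔH ≈ −51 kJ

Bonds broken (reactants):
  Br–Br: 1 × 190 = 190
  C–H: 4 × 419 = 1676
  Σ(broken) = 1866 kJ
Bonds formed (products):
  C–Br: 1 × 285 = 285
  C–H: 3 × 419 = 1257
  H–Br: 1 × 375 = 375
  Σ(formed) = 1917 kJ
ΔH = Σ(broken) − Σ(formed) = 1866 − 1917 = −51 kJ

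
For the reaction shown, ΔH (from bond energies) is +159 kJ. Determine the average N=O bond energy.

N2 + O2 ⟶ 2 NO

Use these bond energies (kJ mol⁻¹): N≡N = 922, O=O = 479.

Let D be the N=O bond energy.
Σ(broken) = 1×922 + 1×479 = 1401
Σ(formed) = 2×D = 2D
ΔH = Σ(broken) − Σ(formed) = (1401) − (2D) = +1401 − 2D
Setting this equal to +159 kJ gives 2D = 1242, so D = 621 kJ/mol.

D(N=O) ≈ 621 kJ/mol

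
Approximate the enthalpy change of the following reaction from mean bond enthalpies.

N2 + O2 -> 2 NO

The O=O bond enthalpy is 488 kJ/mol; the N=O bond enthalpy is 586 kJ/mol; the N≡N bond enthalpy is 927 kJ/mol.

ΔH ≈ +243 kJ

Bonds broken (reactants):
  N≡N: 1 × 927 = 927
  O=O: 1 × 488 = 488
  Σ(broken) = 1415 kJ
Bonds formed (products):
  N=O: 2 × 586 = 1172
  Σ(formed) = 1172 kJ
ΔH = Σ(broken) − Σ(formed) = 1415 − 1172 = +243 kJ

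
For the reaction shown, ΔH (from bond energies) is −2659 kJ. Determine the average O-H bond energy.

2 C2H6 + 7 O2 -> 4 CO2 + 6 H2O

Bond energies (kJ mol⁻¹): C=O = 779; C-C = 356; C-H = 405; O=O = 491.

Let D be the O-H bond energy.
Σ(broken) = 2×356 + 12×405 + 7×491 = 9009
Σ(formed) = 8×779 + 12×D = 6232 + 12D
ΔH = Σ(broken) − Σ(formed) = (9009) − (6232 + 12D) = +2777 − 12D
Setting this equal to −2659 kJ gives 12D = 5436, so D = 453 kJ/mol.

D(O-H) ≈ 453 kJ/mol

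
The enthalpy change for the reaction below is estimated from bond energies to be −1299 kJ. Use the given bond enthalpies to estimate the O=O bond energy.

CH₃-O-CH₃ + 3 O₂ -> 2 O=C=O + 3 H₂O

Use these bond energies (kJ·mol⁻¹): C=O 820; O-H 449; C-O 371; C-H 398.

Let D be the O=O bond energy.
Σ(broken) = 6×398 + 2×371 + 3×D = 3130 + 3D
Σ(formed) = 4×820 + 6×449 = 5974
ΔH = Σ(broken) − Σ(formed) = (3130 + 3D) − (5974) = −2844 + 3D
Setting this equal to −1299 kJ gives 3D = 1545, so D = 515 kJ/mol.

D(O=O) ≈ 515 kJ/mol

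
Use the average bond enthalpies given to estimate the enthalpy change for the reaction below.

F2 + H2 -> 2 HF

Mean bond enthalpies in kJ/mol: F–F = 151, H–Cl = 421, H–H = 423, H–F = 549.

Bonds broken (reactants):
  F–F: 1 × 151 = 151
  H–H: 1 × 423 = 423
  Σ(broken) = 574 kJ
Bonds formed (products):
  H–F: 2 × 549 = 1098
  Σ(formed) = 1098 kJ
ΔH = Σ(broken) − Σ(formed) = 574 − 1098 = −524 kJ

ΔH ≈ −524 kJ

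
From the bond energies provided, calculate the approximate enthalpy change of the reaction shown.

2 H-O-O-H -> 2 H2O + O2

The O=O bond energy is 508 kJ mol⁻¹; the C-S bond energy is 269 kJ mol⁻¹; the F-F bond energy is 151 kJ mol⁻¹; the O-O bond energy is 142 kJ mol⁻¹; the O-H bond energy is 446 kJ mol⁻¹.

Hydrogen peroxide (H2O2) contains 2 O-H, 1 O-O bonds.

ΔH ≈ −224 kJ

Bonds broken (reactants):
  O-H: 4 × 446 = 1784
  O-O: 2 × 142 = 284
  Σ(broken) = 2068 kJ
Bonds formed (products):
  O-H: 4 × 446 = 1784
  O=O: 1 × 508 = 508
  Σ(formed) = 2292 kJ
ΔH = Σ(broken) − Σ(formed) = 2068 − 2292 = −224 kJ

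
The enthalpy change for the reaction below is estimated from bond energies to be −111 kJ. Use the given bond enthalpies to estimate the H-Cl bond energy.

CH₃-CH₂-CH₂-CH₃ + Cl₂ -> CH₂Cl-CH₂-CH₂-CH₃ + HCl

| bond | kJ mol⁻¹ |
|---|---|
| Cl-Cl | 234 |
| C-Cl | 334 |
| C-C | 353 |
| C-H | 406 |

Let D be the H-Cl bond energy.
Σ(broken) = 3×353 + 10×406 + 1×234 = 5353
Σ(formed) = 3×353 + 1×334 + 9×406 + 1×D = 5047 + D
ΔH = Σ(broken) − Σ(formed) = (5353) − (5047 + D) = +306 − D
Setting this equal to −111 kJ gives D = 417 kJ/mol.

D(H-Cl) ≈ 417 kJ/mol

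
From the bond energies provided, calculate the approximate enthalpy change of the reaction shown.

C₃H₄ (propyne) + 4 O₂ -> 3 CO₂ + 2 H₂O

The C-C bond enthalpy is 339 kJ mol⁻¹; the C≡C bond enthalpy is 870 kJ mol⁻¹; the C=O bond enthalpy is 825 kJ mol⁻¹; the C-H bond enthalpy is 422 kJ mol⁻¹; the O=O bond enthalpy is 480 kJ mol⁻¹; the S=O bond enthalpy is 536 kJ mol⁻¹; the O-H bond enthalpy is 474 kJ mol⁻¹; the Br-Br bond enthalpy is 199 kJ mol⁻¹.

Bonds broken (reactants):
  C≡C: 1 × 870 = 870
  C-C: 1 × 339 = 339
  C-H: 4 × 422 = 1688
  O=O: 4 × 480 = 1920
  Σ(broken) = 4817 kJ
Bonds formed (products):
  C=O: 6 × 825 = 4950
  O-H: 4 × 474 = 1896
  Σ(formed) = 6846 kJ
ΔH = Σ(broken) − Σ(formed) = 4817 − 6846 = −2029 kJ

ΔH ≈ −2029 kJ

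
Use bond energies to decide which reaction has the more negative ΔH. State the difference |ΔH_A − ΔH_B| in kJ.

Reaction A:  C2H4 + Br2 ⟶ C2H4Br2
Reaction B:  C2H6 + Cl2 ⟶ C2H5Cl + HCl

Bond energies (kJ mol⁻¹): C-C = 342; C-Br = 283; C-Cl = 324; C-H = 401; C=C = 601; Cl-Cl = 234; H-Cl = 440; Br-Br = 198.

Reaction A:
  Bonds broken (reactants):
    Br-Br: 1 × 198 = 198
    C-H: 4 × 401 = 1604
    C=C: 1 × 601 = 601
    Σ(broken) = 2403 kJ
  Bonds formed (products):
    C-Br: 2 × 283 = 566
    C-C: 1 × 342 = 342
    C-H: 4 × 401 = 1604
    Σ(formed) = 2512 kJ
  ΔH_A = 2403 − 2512 = −109 kJ
Reaction B:
  Bonds broken (reactants):
    C-C: 1 × 342 = 342
    C-H: 6 × 401 = 2406
    Cl-Cl: 1 × 234 = 234
    Σ(broken) = 2982 kJ
  Bonds formed (products):
    C-C: 1 × 342 = 342
    C-Cl: 1 × 324 = 324
    C-H: 5 × 401 = 2005
    H-Cl: 1 × 440 = 440
    Σ(formed) = 3111 kJ
  ΔH_B = 2982 − 3111 = −129 kJ
ΔH_A − ΔH_B = +20 kJ, so reaction B has the more negative ΔH; |ΔH_A − ΔH_B| = 20 kJ.

Reaction B, by 20 kJ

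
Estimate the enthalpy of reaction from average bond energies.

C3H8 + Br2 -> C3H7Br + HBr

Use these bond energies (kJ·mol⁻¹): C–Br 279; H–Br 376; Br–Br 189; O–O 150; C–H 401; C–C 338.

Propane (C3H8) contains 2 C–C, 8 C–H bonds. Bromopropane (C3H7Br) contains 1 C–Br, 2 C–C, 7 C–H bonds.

Bonds broken (reactants):
  Br–Br: 1 × 189 = 189
  C–C: 2 × 338 = 676
  C–H: 8 × 401 = 3208
  Σ(broken) = 4073 kJ
Bonds formed (products):
  C–Br: 1 × 279 = 279
  C–C: 2 × 338 = 676
  C–H: 7 × 401 = 2807
  H–Br: 1 × 376 = 376
  Σ(formed) = 4138 kJ
ΔH = Σ(broken) − Σ(formed) = 4073 − 4138 = −65 kJ

ΔH ≈ −65 kJ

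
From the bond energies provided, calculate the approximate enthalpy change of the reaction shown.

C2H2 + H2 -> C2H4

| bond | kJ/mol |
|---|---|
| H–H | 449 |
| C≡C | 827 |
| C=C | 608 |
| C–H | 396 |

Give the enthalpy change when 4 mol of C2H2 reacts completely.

Bonds broken (reactants):
  C≡C: 1 × 827 = 827
  C–H: 2 × 396 = 792
  H–H: 1 × 449 = 449
  Σ(broken) = 2068 kJ
Bonds formed (products):
  C–H: 4 × 396 = 1584
  C=C: 1 × 608 = 608
  Σ(formed) = 2192 kJ
ΔH = Σ(broken) − Σ(formed) = 2068 − 2192 = −124 kJ
For 4× the reaction as written: 4 × (−124) = −496 kJ

ΔH = −496 kJ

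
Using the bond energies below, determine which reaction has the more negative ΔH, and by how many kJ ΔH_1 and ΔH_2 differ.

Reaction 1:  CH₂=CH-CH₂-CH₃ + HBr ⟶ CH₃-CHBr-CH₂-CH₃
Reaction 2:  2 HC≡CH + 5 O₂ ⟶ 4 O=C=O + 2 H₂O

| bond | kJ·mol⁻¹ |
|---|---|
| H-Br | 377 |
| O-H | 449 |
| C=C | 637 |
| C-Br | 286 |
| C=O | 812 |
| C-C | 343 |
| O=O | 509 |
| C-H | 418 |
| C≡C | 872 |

Reaction 1:
  Bonds broken (reactants):
    C-C: 2 × 343 = 686
    C-H: 8 × 418 = 3344
    C=C: 1 × 637 = 637
    H-Br: 1 × 377 = 377
    Σ(broken) = 5044 kJ
  Bonds formed (products):
    C-Br: 1 × 286 = 286
    C-C: 3 × 343 = 1029
    C-H: 9 × 418 = 3762
    Σ(formed) = 5077 kJ
  ΔH_1 = 5044 − 5077 = −33 kJ
Reaction 2:
  Bonds broken (reactants):
    C≡C: 2 × 872 = 1744
    C-H: 4 × 418 = 1672
    O=O: 5 × 509 = 2545
    Σ(broken) = 5961 kJ
  Bonds formed (products):
    C=O: 8 × 812 = 6496
    O-H: 4 × 449 = 1796
    Σ(formed) = 8292 kJ
  ΔH_2 = 5961 − 8292 = −2331 kJ
ΔH_1 − ΔH_2 = +2298 kJ, so reaction 2 has the more negative ΔH; |ΔH_1 − ΔH_2| = 2298 kJ.

Reaction 2, by 2298 kJ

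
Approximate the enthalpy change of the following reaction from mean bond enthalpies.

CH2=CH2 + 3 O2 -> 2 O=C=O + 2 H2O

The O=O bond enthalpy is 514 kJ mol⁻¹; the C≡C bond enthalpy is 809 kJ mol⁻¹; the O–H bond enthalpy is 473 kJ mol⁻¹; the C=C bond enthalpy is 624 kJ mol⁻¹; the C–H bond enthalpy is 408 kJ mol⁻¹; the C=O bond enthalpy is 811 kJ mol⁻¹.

Bonds broken (reactants):
  C–H: 4 × 408 = 1632
  C=C: 1 × 624 = 624
  O=O: 3 × 514 = 1542
  Σ(broken) = 3798 kJ
Bonds formed (products):
  C=O: 4 × 811 = 3244
  O–H: 4 × 473 = 1892
  Σ(formed) = 5136 kJ
ΔH = Σ(broken) − Σ(formed) = 3798 − 5136 = −1338 kJ

ΔH ≈ −1338 kJ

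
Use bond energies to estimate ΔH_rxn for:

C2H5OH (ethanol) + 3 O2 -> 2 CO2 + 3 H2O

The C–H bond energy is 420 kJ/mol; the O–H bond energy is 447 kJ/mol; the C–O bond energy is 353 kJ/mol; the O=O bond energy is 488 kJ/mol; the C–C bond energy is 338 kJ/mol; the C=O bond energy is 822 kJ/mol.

ΔH ≈ −1268 kJ

Bonds broken (reactants):
  C–C: 1 × 338 = 338
  C–H: 5 × 420 = 2100
  C–O: 1 × 353 = 353
  O–H: 1 × 447 = 447
  O=O: 3 × 488 = 1464
  Σ(broken) = 4702 kJ
Bonds formed (products):
  C=O: 4 × 822 = 3288
  O–H: 6 × 447 = 2682
  Σ(formed) = 5970 kJ
ΔH = Σ(broken) − Σ(formed) = 4702 − 5970 = −1268 kJ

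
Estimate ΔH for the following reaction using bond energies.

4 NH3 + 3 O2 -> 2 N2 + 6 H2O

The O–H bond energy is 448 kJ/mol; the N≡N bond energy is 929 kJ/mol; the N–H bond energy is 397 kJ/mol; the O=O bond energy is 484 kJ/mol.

ΔH ≈ −1018 kJ

Bonds broken (reactants):
  N–H: 12 × 397 = 4764
  O=O: 3 × 484 = 1452
  Σ(broken) = 6216 kJ
Bonds formed (products):
  N≡N: 2 × 929 = 1858
  O–H: 12 × 448 = 5376
  Σ(formed) = 7234 kJ
ΔH = Σ(broken) − Σ(formed) = 6216 − 7234 = −1018 kJ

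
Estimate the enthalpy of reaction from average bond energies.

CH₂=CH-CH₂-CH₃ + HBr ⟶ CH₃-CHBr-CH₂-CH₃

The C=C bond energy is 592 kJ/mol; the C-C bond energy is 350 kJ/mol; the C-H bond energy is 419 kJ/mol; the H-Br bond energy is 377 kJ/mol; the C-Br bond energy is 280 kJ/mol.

Bonds broken (reactants):
  C-C: 2 × 350 = 700
  C-H: 8 × 419 = 3352
  C=C: 1 × 592 = 592
  H-Br: 1 × 377 = 377
  Σ(broken) = 5021 kJ
Bonds formed (products):
  C-Br: 1 × 280 = 280
  C-C: 3 × 350 = 1050
  C-H: 9 × 419 = 3771
  Σ(formed) = 5101 kJ
ΔH = Σ(broken) − Σ(formed) = 5021 − 5101 = −80 kJ

ΔH ≈ −80 kJ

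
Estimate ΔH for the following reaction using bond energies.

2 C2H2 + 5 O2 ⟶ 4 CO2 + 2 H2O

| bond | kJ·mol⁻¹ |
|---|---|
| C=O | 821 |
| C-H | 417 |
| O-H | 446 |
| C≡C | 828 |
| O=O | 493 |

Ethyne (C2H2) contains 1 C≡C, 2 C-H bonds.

ΔH ≈ −2563 kJ

Bonds broken (reactants):
  C≡C: 2 × 828 = 1656
  C-H: 4 × 417 = 1668
  O=O: 5 × 493 = 2465
  Σ(broken) = 5789 kJ
Bonds formed (products):
  C=O: 8 × 821 = 6568
  O-H: 4 × 446 = 1784
  Σ(formed) = 8352 kJ
ΔH = Σ(broken) − Σ(formed) = 5789 − 8352 = −2563 kJ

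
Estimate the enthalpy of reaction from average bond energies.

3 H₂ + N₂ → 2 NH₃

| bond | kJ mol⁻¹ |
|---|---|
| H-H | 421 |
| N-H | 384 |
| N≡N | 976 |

ΔH ≈ −65 kJ

Bonds broken (reactants):
  H-H: 3 × 421 = 1263
  N≡N: 1 × 976 = 976
  Σ(broken) = 2239 kJ
Bonds formed (products):
  N-H: 6 × 384 = 2304
  Σ(formed) = 2304 kJ
ΔH = Σ(broken) − Σ(formed) = 2239 − 2304 = −65 kJ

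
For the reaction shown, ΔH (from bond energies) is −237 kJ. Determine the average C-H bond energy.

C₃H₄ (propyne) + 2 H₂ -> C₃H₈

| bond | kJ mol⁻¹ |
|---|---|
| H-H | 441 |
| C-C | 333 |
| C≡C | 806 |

D(C-H) ≈ 398 kJ/mol

Let D be the C-H bond energy.
Σ(broken) = 1×806 + 1×333 + 4×D + 2×441 = 2021 + 4D
Σ(formed) = 2×333 + 8×D = 666 + 8D
ΔH = Σ(broken) − Σ(formed) = (2021 + 4D) − (666 + 8D) = +1355 − 4D
Setting this equal to −237 kJ gives 4D = 1592, so D = 398 kJ/mol.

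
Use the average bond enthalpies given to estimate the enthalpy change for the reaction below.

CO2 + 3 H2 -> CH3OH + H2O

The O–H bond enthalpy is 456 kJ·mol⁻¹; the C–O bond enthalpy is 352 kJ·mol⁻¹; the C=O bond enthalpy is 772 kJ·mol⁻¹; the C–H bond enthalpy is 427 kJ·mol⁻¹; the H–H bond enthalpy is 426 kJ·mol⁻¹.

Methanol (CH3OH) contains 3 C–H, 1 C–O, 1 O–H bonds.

ΔH ≈ −179 kJ

Bonds broken (reactants):
  C=O: 2 × 772 = 1544
  H–H: 3 × 426 = 1278
  Σ(broken) = 2822 kJ
Bonds formed (products):
  C–H: 3 × 427 = 1281
  C–O: 1 × 352 = 352
  O–H: 3 × 456 = 1368
  Σ(formed) = 3001 kJ
ΔH = Σ(broken) − Σ(formed) = 2822 − 3001 = −179 kJ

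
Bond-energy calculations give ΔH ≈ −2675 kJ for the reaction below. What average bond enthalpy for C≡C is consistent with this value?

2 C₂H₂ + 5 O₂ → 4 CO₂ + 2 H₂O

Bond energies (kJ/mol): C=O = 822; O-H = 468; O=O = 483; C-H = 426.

Let D be the C≡C bond energy.
Σ(broken) = 2×D + 4×426 + 5×483 = 4119 + 2D
Σ(formed) = 8×822 + 4×468 = 8448
ΔH = Σ(broken) − Σ(formed) = (4119 + 2D) − (8448) = −4329 + 2D
Setting this equal to −2675 kJ gives 2D = 1654, so D = 827 kJ/mol.

D(C≡C) ≈ 827 kJ/mol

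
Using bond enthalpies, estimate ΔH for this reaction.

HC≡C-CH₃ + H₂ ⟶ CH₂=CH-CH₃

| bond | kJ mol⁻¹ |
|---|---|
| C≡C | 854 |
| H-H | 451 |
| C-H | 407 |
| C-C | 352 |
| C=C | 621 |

Bonds broken (reactants):
  C≡C: 1 × 854 = 854
  C-C: 1 × 352 = 352
  C-H: 4 × 407 = 1628
  H-H: 1 × 451 = 451
  Σ(broken) = 3285 kJ
Bonds formed (products):
  C-C: 1 × 352 = 352
  C-H: 6 × 407 = 2442
  C=C: 1 × 621 = 621
  Σ(formed) = 3415 kJ
ΔH = Σ(broken) − Σ(formed) = 3285 − 3415 = −130 kJ

ΔH ≈ −130 kJ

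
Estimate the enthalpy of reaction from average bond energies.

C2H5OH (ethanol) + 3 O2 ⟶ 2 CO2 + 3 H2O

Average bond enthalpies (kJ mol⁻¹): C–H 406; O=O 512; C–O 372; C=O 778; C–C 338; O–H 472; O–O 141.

Bonds broken (reactants):
  C–C: 1 × 338 = 338
  C–H: 5 × 406 = 2030
  C–O: 1 × 372 = 372
  O–H: 1 × 472 = 472
  O=O: 3 × 512 = 1536
  Σ(broken) = 4748 kJ
Bonds formed (products):
  C=O: 4 × 778 = 3112
  O–H: 6 × 472 = 2832
  Σ(formed) = 5944 kJ
ΔH = Σ(broken) − Σ(formed) = 4748 − 5944 = −1196 kJ

ΔH ≈ −1196 kJ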